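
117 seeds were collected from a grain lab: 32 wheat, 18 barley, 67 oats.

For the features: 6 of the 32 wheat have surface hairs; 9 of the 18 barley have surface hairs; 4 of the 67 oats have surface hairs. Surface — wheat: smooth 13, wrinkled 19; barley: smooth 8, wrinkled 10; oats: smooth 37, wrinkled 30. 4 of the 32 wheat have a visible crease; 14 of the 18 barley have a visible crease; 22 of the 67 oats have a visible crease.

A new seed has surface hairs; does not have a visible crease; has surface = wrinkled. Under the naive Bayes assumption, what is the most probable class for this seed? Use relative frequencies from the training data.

wheat

wheat: (32/117) × (6/32) × (19/32) × (28/32) ≈ 0.0266426
barley: (18/117) × (9/18) × (10/18) × (4/18) ≈ 0.00949668
oats: (67/117) × (4/67) × (30/67) × (45/67) ≈ 0.0102815
Highest score → wheat.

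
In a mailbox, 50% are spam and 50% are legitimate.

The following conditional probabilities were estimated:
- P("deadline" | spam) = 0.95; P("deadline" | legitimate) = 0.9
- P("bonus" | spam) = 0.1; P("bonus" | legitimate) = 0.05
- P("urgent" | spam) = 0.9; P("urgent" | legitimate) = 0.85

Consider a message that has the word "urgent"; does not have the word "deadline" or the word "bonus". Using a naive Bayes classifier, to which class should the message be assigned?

legitimate

spam: 0.5 × (1−0.95) × (1−0.1) × 0.9 = 0.02025
legitimate: 0.5 × (1−0.9) × (1−0.05) × 0.85 = 0.040375
Highest score → legitimate.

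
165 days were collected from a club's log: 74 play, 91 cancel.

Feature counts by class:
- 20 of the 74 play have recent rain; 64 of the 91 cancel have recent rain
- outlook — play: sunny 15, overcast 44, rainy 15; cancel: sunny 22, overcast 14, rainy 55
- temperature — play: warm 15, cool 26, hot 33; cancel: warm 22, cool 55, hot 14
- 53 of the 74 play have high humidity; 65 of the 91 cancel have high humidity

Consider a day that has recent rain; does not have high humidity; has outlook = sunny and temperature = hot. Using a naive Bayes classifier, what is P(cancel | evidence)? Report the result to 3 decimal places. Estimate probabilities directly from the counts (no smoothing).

play: (74/165) × (20/74) × (15/74) × (33/74) × (21/74) ≈ 0.00310939
cancel: (91/165) × (64/91) × (22/91) × (14/91) × (26/91) ≈ 0.00412189
P(cancel | x) = 0.00412189 / 0.00723128 ≈ 0.570

0.570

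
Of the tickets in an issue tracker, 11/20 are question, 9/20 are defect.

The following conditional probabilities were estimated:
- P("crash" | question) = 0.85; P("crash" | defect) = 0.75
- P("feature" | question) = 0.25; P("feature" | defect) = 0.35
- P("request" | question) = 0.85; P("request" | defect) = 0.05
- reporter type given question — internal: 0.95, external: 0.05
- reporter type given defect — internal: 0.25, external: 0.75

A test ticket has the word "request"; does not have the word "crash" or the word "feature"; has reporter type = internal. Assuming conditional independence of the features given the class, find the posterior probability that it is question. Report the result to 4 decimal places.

question: 0.55 × (1−0.85) × (1−0.25) × 0.85 × 0.95 = 0.0499640625
defect: 0.45 × (1−0.75) × (1−0.35) × 0.05 × 0.25 = 0.0009140625
P(question | x) = 0.0499640625 / 0.050878125 ≈ 0.9820

0.9820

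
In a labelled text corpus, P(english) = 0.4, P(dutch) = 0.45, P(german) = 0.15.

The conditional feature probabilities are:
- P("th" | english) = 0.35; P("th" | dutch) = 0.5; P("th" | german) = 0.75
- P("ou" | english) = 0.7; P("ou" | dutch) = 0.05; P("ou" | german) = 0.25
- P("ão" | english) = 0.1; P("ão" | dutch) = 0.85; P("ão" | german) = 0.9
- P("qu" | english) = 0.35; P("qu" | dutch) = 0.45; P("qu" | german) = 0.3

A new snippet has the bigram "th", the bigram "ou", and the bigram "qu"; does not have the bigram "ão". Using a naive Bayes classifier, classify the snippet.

english: 0.4 × 0.35 × 0.7 × (1−0.1) × 0.35 = 0.03087
dutch: 0.45 × 0.5 × 0.05 × (1−0.85) × 0.45 = 0.000759375
german: 0.15 × 0.75 × 0.25 × (1−0.9) × 0.3 = 0.00084375
Highest score → english.

english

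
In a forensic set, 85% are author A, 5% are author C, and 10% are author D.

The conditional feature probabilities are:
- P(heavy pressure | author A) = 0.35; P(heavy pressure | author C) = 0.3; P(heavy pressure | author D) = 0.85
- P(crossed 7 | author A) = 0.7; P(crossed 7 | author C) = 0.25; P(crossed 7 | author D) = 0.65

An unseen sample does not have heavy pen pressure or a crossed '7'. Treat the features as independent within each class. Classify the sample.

author A

author A: 0.85 × (1−0.35) × (1−0.7) = 0.16575
author C: 0.05 × (1−0.3) × (1−0.25) = 0.02625
author D: 0.1 × (1−0.85) × (1−0.65) = 0.00525
Highest score → author A.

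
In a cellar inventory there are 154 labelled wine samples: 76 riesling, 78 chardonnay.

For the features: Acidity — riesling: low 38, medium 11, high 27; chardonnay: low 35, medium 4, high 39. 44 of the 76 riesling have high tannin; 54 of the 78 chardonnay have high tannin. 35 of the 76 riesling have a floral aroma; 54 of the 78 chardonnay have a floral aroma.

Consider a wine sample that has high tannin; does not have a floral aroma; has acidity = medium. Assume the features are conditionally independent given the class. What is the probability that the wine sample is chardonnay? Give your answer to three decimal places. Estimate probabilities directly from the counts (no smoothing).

riesling: (76/154) × (11/76) × (44/76) × (41/76) ≈ 0.0223091
chardonnay: (78/154) × (4/78) × (54/78) × (24/78) ≈ 0.00553293
P(chardonnay | x) = 0.00553293 / 0.02784203 ≈ 0.199

0.199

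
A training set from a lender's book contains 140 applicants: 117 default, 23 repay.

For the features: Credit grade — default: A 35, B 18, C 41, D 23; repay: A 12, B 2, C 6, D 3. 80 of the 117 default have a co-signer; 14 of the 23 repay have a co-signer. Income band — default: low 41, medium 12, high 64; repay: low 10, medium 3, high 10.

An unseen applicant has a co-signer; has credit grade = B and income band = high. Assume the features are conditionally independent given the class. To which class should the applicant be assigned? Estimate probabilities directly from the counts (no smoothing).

default

default: (117/140) × (18/117) × (80/117) × (64/117) ≈ 0.0480887
repay: (23/140) × (2/23) × (14/23) × (10/23) ≈ 0.00378072
Highest score → default.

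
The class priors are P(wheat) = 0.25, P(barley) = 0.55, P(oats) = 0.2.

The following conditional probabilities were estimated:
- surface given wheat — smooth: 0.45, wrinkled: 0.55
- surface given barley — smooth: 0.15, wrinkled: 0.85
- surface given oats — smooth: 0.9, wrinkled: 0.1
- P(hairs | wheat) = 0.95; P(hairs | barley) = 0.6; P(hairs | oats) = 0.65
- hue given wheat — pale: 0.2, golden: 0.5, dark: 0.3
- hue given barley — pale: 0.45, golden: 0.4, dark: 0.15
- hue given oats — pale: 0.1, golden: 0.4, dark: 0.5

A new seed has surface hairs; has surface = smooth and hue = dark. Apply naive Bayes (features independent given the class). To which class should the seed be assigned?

wheat: 0.25 × 0.45 × 0.95 × 0.3 = 0.0320625
barley: 0.55 × 0.15 × 0.6 × 0.15 = 0.007425
oats: 0.2 × 0.9 × 0.65 × 0.5 = 0.0585
Highest score → oats.

oats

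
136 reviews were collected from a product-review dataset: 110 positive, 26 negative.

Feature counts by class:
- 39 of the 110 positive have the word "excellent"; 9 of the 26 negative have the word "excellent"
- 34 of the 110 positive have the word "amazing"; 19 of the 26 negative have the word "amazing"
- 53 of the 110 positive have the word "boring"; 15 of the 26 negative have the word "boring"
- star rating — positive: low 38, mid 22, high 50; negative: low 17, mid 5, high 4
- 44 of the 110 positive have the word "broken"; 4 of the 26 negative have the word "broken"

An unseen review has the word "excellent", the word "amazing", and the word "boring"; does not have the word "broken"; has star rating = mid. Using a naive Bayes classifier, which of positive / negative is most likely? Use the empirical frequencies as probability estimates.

positive: (110/136) × (39/110) × (34/110) × (53/110) × (22/110) × (66/110) ≈ 0.00512479
negative: (26/136) × (9/26) × (19/26) × (15/26) × (5/26) × (22/26) ≈ 0.00453992
Highest score → positive.

positive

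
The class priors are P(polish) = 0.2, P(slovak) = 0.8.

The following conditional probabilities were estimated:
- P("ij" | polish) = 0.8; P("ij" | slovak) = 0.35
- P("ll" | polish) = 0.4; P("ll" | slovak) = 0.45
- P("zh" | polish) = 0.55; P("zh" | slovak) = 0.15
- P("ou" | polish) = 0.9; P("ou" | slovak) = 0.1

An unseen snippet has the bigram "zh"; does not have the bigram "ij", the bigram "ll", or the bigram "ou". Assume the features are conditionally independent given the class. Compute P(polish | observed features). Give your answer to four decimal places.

0.0331

polish: 0.2 × (1−0.8) × (1−0.4) × 0.55 × (1−0.9) = 0.00132
slovak: 0.8 × (1−0.35) × (1−0.45) × 0.15 × (1−0.1) = 0.03861
P(polish | x) = 0.00132 / 0.03993 ≈ 0.0331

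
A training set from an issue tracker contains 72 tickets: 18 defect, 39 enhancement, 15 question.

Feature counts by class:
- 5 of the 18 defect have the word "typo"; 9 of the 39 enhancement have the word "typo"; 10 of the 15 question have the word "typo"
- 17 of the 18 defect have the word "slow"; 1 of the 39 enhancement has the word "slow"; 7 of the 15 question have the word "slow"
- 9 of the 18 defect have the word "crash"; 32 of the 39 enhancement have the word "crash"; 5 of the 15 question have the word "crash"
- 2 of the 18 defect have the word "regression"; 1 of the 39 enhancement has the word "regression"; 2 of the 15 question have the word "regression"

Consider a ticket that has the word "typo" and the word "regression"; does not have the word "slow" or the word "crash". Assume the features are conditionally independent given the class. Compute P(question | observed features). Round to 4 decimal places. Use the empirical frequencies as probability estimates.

defect: (18/72) × (5/18) × (1/18) × (9/18) × (2/18) ≈ 0.000214335
enhancement: (39/72) × (9/39) × (38/39) × (7/39) × (1/39) ≈ 0.000560529
question: (15/72) × (10/15) × (8/15) × (10/15) × (2/15) ≈ 0.00658436
P(question | x) = 0.00658436 / 0.007359224 ≈ 0.8947

0.8947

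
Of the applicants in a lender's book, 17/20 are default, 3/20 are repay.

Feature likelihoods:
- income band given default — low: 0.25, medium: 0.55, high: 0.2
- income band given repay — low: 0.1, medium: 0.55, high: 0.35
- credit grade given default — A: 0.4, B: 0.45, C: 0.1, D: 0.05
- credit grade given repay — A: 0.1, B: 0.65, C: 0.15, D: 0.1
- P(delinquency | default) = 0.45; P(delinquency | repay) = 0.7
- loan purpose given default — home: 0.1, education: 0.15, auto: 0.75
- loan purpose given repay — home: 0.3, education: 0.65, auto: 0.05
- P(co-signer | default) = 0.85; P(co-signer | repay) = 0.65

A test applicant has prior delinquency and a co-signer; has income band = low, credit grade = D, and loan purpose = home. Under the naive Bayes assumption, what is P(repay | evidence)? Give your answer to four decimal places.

0.3350

default: 0.85 × 0.25 × 0.05 × 0.45 × 0.1 × 0.85 = 0.00040640625
repay: 0.15 × 0.1 × 0.1 × 0.7 × 0.3 × 0.65 = 0.00020475
P(repay | x) = 0.00020475 / 0.00061115625 ≈ 0.3350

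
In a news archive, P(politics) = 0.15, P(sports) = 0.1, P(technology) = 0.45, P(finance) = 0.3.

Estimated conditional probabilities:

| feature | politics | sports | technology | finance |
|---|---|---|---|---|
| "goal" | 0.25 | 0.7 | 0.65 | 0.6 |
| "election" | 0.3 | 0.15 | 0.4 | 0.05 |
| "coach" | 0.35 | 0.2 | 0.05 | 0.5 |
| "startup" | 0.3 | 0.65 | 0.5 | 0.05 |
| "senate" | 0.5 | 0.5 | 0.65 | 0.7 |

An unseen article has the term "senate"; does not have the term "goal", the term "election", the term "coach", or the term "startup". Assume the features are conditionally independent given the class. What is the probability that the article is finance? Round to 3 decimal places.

politics: 0.15 × (1−0.25) × (1−0.3) × (1−0.35) × (1−0.3) × 0.5 = 0.017915625
sports: 0.1 × (1−0.7) × (1−0.15) × (1−0.2) × (1−0.65) × 0.5 = 0.00357
technology: 0.45 × (1−0.65) × (1−0.4) × (1−0.05) × (1−0.5) × 0.65 = 0.029176875
finance: 0.3 × (1−0.6) × (1−0.05) × (1−0.5) × (1−0.05) × 0.7 = 0.037905
P(finance | x) = 0.037905 / 0.0885675 ≈ 0.428

0.428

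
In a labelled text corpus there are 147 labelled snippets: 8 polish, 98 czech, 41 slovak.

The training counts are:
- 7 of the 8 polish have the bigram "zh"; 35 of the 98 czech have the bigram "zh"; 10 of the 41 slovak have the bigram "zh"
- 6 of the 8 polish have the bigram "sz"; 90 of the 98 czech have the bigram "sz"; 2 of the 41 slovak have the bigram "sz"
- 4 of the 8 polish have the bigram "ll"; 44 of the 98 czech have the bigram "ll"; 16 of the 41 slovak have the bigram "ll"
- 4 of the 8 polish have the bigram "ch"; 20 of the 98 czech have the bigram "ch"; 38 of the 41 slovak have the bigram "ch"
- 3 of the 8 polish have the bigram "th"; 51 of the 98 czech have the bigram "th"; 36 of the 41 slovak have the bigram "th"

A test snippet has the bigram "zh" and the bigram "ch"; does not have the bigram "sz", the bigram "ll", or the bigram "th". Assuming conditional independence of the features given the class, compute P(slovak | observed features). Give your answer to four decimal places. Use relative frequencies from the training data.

polish: (8/147) × (7/8) × (2/8) × (4/8) × (4/8) × (5/8) ≈ 0.00186012
czech: (98/147) × (35/98) × (8/98) × (54/98) × (20/98) × (47/98) ≈ 0.00104823
slovak: (41/147) × (10/41) × (39/41) × (25/41) × (38/41) × (5/41) ≈ 0.0044597
P(slovak | x) = 0.0044597 / 0.00736805 ≈ 0.6053

0.6053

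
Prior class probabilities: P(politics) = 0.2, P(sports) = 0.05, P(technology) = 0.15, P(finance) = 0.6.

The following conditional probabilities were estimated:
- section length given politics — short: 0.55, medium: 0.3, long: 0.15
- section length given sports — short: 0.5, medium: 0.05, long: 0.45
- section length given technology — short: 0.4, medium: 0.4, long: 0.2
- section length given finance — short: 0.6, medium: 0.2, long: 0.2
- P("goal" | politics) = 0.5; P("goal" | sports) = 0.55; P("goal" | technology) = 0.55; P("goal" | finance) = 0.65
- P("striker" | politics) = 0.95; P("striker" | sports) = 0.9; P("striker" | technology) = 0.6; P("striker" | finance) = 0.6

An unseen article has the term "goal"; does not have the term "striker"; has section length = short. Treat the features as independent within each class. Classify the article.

politics: 0.2 × 0.55 × 0.5 × (1−0.95) = 0.00275
sports: 0.05 × 0.5 × 0.55 × (1−0.9) = 0.001375
technology: 0.15 × 0.4 × 0.55 × (1−0.6) = 0.0132
finance: 0.6 × 0.6 × 0.65 × (1−0.6) = 0.0936
Highest score → finance.

finance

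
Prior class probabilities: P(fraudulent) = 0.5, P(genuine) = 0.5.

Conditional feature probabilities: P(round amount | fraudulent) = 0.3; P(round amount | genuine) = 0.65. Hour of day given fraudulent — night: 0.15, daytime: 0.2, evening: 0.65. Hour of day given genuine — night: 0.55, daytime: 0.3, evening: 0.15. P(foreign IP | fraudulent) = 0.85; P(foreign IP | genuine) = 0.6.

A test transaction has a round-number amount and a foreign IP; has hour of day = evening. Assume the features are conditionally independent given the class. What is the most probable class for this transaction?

fraudulent: 0.5 × 0.3 × 0.65 × 0.85 = 0.082875
genuine: 0.5 × 0.65 × 0.15 × 0.6 = 0.02925
Highest score → fraudulent.

fraudulent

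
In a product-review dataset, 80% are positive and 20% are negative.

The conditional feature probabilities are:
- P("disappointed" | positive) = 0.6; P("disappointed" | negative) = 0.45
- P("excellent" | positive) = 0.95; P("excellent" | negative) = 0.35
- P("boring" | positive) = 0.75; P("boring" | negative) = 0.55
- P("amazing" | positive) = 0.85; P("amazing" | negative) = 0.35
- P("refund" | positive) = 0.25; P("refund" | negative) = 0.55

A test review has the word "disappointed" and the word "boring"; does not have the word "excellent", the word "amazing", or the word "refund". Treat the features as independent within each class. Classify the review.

negative

positive: 0.8 × 0.6 × (1−0.95) × 0.75 × (1−0.85) × (1−0.25) = 0.002025
negative: 0.2 × 0.45 × (1−0.35) × 0.55 × (1−0.35) × (1−0.55) = 0.0094111875
Highest score → negative.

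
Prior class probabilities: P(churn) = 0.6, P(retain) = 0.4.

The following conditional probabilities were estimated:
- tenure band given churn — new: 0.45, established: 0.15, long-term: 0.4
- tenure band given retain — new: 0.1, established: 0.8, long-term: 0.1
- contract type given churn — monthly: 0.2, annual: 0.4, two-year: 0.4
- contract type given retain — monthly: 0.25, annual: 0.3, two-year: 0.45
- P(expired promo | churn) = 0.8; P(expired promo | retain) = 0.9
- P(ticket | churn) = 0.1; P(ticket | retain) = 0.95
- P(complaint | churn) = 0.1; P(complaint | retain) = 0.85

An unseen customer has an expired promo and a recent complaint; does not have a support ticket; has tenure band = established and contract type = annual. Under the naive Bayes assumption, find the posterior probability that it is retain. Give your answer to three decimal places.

churn: 0.6 × 0.15 × 0.4 × 0.8 × (1−0.1) × 0.1 = 0.002592
retain: 0.4 × 0.8 × 0.3 × 0.9 × (1−0.95) × 0.85 = 0.003672
P(retain | x) = 0.003672 / 0.006264 ≈ 0.586

0.586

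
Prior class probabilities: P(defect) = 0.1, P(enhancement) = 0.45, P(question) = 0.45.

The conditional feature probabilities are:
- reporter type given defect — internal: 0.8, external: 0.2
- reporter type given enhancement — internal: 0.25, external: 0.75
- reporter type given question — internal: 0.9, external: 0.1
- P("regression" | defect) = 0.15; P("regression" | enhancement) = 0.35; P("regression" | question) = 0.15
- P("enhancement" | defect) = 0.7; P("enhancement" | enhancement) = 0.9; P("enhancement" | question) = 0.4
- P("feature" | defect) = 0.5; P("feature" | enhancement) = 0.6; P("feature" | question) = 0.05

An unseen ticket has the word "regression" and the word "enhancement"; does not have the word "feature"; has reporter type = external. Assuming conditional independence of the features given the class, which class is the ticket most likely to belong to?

defect: 0.1 × 0.2 × 0.15 × 0.7 × (1−0.5) = 0.00105
enhancement: 0.45 × 0.75 × 0.35 × 0.9 × (1−0.6) = 0.042525
question: 0.45 × 0.1 × 0.15 × 0.4 × (1−0.05) = 0.002565
Highest score → enhancement.

enhancement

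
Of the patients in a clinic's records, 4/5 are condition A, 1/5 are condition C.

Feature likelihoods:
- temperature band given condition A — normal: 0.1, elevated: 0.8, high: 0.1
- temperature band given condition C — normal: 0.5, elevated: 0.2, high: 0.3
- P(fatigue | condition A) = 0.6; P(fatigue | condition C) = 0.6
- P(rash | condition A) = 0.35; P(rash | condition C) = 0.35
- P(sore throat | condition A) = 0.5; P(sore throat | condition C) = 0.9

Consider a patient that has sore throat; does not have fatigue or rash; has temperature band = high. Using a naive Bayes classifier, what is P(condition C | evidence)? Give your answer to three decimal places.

condition A: 0.8 × 0.1 × (1−0.6) × (1−0.35) × 0.5 = 0.0104
condition C: 0.2 × 0.3 × (1−0.6) × (1−0.35) × 0.9 = 0.01404
P(condition C | x) = 0.01404 / 0.02444 ≈ 0.574

0.574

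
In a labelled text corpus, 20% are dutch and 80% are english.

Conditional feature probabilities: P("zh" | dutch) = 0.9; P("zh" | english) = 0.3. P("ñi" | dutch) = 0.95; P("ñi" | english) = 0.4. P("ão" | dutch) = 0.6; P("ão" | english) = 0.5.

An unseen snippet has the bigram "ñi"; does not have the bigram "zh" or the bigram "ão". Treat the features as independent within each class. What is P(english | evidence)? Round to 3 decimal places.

dutch: 0.2 × (1−0.9) × 0.95 × (1−0.6) = 0.0076
english: 0.8 × (1−0.3) × 0.4 × (1−0.5) = 0.112
P(english | x) = 0.112 / 0.1196 ≈ 0.936

0.936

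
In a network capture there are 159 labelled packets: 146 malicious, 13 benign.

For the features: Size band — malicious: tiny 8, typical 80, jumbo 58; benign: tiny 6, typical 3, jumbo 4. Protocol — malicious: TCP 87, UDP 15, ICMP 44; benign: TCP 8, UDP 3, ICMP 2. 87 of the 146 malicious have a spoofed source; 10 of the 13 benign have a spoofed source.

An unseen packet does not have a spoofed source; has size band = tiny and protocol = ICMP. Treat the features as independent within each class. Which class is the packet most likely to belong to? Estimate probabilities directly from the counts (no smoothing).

malicious: (146/159) × (8/146) × (44/146) × (59/146) ≈ 0.00612762
benign: (13/159) × (6/13) × (2/13) × (3/13) ≈ 0.00133973
Highest score → malicious.

malicious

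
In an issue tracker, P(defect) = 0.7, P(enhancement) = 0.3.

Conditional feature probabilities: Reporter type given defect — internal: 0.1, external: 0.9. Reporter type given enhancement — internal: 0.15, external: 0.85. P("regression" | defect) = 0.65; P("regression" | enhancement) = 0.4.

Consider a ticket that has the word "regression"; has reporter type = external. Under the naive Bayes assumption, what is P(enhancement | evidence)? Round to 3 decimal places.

defect: 0.7 × 0.9 × 0.65 = 0.4095
enhancement: 0.3 × 0.85 × 0.4 = 0.102
P(enhancement | x) = 0.102 / 0.5115 ≈ 0.199

0.199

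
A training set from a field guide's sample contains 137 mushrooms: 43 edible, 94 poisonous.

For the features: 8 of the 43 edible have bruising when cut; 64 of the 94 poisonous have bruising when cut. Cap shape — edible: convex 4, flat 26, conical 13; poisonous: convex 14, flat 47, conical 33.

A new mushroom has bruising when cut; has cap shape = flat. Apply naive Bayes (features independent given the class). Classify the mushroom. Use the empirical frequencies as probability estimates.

poisonous

edible: (43/137) × (8/43) × (26/43) ≈ 0.0353081
poisonous: (94/137) × (64/94) × (47/94) ≈ 0.233577
Highest score → poisonous.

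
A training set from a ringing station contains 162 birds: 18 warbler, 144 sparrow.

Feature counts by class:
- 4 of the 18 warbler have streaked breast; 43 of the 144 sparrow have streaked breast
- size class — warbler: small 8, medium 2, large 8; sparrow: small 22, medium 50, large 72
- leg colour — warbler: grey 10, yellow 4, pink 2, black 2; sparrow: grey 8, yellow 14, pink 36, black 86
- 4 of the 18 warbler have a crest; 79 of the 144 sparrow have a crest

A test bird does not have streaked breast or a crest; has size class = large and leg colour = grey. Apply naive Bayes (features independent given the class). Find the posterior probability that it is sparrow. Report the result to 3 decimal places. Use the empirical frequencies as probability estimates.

warbler: (18/162) × (14/18) × (8/18) × (10/18) × (14/18) ≈ 0.0165964
sparrow: (144/162) × (101/144) × (72/144) × (8/144) × (65/144) ≈ 0.00781726
P(sparrow | x) = 0.00781726 / 0.02441366 ≈ 0.320

0.320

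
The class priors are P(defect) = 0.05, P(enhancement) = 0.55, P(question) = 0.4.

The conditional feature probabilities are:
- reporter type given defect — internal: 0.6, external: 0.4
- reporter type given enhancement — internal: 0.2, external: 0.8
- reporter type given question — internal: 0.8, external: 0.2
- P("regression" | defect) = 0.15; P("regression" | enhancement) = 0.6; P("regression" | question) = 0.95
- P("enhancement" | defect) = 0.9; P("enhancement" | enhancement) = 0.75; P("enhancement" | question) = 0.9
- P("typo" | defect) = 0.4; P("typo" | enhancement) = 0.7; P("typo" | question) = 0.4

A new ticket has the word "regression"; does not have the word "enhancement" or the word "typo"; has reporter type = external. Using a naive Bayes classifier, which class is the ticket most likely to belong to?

enhancement

defect: 0.05 × 0.4 × 0.15 × (1−0.9) × (1−0.4) = 0.00018
enhancement: 0.55 × 0.8 × 0.6 × (1−0.75) × (1−0.7) = 0.0198
question: 0.4 × 0.2 × 0.95 × (1−0.9) × (1−0.4) = 0.00456
Highest score → enhancement.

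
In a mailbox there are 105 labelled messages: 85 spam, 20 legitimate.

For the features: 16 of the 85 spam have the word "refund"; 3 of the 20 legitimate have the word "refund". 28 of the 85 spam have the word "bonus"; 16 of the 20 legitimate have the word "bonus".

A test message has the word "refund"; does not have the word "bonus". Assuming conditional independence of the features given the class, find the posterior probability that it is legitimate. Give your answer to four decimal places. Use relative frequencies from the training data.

spam: (85/105) × (16/85) × (57/85) ≈ 0.102185
legitimate: (20/105) × (3/20) × (4/20) ≈ 0.00571429
P(legitimate | x) = 0.00571429 / 0.10789929 ≈ 0.0530

0.0530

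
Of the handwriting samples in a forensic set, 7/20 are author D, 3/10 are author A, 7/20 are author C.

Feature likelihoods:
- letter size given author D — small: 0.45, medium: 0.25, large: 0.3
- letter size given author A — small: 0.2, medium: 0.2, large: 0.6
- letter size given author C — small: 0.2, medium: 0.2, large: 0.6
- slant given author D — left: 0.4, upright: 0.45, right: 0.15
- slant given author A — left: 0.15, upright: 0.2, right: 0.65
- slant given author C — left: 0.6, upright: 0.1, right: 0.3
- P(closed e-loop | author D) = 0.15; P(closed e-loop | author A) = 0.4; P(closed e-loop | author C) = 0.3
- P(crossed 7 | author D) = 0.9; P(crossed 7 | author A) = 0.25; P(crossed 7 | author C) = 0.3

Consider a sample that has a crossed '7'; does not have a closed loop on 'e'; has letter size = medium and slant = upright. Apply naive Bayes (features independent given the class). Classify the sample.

author D: 0.35 × 0.25 × 0.45 × (1−0.15) × 0.9 = 0.030121875
author A: 0.3 × 0.2 × 0.2 × (1−0.4) × 0.25 = 0.0018
author C: 0.35 × 0.2 × 0.1 × (1−0.3) × 0.3 = 0.00147
Highest score → author D.

author D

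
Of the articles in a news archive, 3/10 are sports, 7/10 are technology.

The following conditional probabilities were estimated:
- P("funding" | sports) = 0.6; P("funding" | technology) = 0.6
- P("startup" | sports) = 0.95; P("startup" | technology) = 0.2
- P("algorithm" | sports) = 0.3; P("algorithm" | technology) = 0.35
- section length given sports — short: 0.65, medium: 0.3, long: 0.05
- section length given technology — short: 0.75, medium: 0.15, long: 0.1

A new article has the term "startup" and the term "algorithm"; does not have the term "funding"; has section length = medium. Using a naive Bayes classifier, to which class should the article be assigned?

sports: 0.3 × (1−0.6) × 0.95 × 0.3 × 0.3 = 0.01026
technology: 0.7 × (1−0.6) × 0.2 × 0.35 × 0.15 = 0.00294
Highest score → sports.

sports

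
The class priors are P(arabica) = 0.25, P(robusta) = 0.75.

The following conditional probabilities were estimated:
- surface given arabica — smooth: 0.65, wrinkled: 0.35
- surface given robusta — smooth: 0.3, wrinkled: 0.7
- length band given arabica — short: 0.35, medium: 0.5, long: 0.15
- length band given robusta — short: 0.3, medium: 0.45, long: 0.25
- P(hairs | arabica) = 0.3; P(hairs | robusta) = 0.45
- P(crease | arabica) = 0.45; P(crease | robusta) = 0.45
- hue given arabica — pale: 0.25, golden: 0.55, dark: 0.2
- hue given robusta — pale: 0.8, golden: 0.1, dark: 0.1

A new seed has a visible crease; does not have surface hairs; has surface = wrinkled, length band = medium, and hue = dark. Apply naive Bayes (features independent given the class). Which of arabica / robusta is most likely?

arabica: 0.25 × 0.35 × 0.5 × (1−0.3) × 0.45 × 0.2 = 0.00275625
robusta: 0.75 × 0.7 × 0.45 × (1−0.45) × 0.45 × 0.1 = 0.0058471875
Highest score → robusta.

robusta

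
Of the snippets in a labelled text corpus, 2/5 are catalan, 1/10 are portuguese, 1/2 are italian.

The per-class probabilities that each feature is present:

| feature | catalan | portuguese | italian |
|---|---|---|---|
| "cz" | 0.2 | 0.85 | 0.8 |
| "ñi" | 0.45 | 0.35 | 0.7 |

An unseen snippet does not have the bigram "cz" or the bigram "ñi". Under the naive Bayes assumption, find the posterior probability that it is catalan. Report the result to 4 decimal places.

0.8158

catalan: 0.4 × (1−0.2) × (1−0.45) = 0.176
portuguese: 0.1 × (1−0.85) × (1−0.35) = 0.00975
italian: 0.5 × (1−0.8) × (1−0.7) = 0.03
P(catalan | x) = 0.176 / 0.21575 ≈ 0.8158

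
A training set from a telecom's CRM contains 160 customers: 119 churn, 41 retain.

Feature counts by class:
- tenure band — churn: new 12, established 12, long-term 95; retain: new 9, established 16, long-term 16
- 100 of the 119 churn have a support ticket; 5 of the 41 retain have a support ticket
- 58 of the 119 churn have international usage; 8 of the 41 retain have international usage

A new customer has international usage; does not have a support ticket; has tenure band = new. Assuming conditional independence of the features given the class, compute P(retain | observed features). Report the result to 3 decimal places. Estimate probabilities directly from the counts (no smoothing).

0.623

churn: (119/160) × (12/119) × (19/119) × (58/119) ≈ 0.00583645
retain: (41/160) × (9/41) × (36/41) × (8/41) ≈ 0.00963712
P(retain | x) = 0.00963712 / 0.01547357 ≈ 0.623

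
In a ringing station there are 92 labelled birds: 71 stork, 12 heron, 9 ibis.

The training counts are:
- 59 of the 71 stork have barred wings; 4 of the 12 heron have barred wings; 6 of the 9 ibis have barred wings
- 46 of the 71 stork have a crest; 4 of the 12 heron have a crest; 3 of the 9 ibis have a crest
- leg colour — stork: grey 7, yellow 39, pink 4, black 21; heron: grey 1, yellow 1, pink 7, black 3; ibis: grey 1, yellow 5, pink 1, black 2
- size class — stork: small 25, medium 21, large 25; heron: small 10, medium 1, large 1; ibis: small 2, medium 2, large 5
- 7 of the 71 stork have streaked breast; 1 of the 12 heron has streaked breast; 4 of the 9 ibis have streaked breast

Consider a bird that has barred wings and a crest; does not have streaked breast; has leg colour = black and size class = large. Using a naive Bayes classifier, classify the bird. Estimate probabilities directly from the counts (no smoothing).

stork: (71/92) × (59/71) × (46/71) × (21/71) × (25/71) × (64/71) ≈ 0.0390057
heron: (12/92) × (4/12) × (4/12) × (3/12) × (1/12) × (11/12) ≈ 0.000276771
ibis: (9/92) × (6/9) × (3/9) × (2/9) × (5/9) × (5/9) ≈ 0.00149102
Highest score → stork.

stork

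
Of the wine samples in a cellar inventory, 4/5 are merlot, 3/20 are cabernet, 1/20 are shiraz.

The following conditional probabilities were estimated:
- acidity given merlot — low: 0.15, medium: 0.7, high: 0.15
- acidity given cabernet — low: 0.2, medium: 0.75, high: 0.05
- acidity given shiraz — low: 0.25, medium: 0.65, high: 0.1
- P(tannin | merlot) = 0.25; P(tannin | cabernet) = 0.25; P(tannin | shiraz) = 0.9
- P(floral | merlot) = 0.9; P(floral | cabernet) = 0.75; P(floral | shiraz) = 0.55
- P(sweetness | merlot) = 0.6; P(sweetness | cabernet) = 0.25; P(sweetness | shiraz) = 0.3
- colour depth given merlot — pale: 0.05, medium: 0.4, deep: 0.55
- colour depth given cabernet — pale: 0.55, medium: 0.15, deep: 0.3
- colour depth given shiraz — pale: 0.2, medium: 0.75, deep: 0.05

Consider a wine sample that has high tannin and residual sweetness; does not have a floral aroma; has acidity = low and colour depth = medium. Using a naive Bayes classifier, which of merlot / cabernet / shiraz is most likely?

merlot: 0.8 × 0.15 × 0.25 × (1−0.9) × 0.6 × 0.4 = 0.00072
cabernet: 0.15 × 0.2 × 0.25 × (1−0.75) × 0.25 × 0.15 = 0.0000703125
shiraz: 0.05 × 0.25 × 0.9 × (1−0.55) × 0.3 × 0.75 = 0.0011390625
Highest score → shiraz.

shiraz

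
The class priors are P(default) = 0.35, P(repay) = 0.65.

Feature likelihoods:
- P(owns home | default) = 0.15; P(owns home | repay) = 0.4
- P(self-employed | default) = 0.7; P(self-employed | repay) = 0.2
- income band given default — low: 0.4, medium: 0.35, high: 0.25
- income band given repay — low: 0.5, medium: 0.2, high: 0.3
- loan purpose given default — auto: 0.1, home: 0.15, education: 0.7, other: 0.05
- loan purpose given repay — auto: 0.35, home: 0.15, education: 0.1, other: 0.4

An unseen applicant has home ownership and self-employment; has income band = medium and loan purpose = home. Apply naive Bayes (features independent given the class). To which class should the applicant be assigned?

default: 0.35 × 0.15 × 0.7 × 0.35 × 0.15 = 0.001929375
repay: 0.65 × 0.4 × 0.2 × 0.2 × 0.15 = 0.00156
Highest score → default.

default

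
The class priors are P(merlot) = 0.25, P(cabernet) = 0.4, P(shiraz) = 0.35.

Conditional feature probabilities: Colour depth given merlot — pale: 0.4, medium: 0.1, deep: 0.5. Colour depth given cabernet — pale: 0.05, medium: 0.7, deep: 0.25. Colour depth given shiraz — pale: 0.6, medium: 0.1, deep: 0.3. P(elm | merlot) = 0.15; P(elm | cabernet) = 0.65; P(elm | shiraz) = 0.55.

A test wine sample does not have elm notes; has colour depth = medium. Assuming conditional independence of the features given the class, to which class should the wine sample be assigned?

cabernet

merlot: 0.25 × 0.1 × (1−0.15) = 0.02125
cabernet: 0.4 × 0.7 × (1−0.65) = 0.098
shiraz: 0.35 × 0.1 × (1−0.55) = 0.01575
Highest score → cabernet.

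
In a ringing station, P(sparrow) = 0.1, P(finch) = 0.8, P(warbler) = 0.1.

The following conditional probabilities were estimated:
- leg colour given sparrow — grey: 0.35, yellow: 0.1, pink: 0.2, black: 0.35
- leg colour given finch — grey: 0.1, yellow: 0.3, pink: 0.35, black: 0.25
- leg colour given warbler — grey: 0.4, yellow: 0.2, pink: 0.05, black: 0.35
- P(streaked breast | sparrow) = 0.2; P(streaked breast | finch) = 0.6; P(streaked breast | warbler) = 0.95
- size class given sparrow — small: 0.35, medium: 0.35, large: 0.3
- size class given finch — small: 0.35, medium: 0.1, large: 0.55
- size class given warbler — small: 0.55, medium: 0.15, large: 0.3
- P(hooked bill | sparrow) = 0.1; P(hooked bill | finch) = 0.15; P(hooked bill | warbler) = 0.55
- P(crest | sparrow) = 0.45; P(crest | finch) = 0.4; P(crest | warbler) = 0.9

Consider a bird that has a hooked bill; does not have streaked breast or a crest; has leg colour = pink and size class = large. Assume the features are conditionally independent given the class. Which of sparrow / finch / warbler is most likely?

sparrow: 0.1 × 0.2 × (1−0.2) × 0.3 × 0.1 × (1−0.45) = 0.000264
finch: 0.8 × 0.35 × (1−0.6) × 0.55 × 0.15 × (1−0.4) = 0.005544
warbler: 0.1 × 0.05 × (1−0.95) × 0.3 × 0.55 × (1−0.9) = 0.000004125
Highest score → finch.

finch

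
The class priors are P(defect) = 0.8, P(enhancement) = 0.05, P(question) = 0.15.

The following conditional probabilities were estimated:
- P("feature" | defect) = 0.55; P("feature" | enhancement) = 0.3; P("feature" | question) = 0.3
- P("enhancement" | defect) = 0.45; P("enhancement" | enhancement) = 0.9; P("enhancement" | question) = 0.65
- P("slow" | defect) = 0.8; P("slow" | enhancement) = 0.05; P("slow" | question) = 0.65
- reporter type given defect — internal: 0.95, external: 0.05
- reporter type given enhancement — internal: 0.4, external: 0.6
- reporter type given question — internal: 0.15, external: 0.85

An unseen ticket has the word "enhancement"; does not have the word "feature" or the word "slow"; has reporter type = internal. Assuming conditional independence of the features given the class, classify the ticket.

defect: 0.8 × (1−0.55) × 0.45 × (1−0.8) × 0.95 = 0.03078
enhancement: 0.05 × (1−0.3) × 0.9 × (1−0.05) × 0.4 = 0.01197
question: 0.15 × (1−0.3) × 0.65 × (1−0.65) × 0.15 = 0.003583125
Highest score → defect.

defect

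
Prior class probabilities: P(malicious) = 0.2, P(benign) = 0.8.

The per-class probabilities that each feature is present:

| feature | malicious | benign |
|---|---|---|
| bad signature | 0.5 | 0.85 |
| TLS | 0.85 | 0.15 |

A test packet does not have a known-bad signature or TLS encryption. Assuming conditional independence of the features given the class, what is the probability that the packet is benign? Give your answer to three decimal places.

0.872

malicious: 0.2 × (1−0.5) × (1−0.85) = 0.015
benign: 0.8 × (1−0.85) × (1−0.15) = 0.102
P(benign | x) = 0.102 / 0.117 ≈ 0.872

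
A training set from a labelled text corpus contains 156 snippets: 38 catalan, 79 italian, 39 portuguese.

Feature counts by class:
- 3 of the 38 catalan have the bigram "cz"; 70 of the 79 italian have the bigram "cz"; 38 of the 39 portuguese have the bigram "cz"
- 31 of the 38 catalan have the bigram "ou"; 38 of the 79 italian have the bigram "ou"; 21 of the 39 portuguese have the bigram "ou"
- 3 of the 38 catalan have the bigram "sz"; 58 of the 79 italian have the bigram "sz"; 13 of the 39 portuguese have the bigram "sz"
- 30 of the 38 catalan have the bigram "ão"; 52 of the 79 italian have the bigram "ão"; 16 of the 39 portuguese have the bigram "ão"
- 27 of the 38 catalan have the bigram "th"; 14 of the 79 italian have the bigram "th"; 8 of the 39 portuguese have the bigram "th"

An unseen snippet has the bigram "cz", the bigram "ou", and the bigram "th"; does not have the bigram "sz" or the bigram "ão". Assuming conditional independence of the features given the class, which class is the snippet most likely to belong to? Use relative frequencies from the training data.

catalan: (38/156) × (3/38) × (31/38) × (35/38) × (8/38) × (27/38) ≈ 0.00216145
italian: (79/156) × (70/79) × (38/79) × (21/79) × (27/79) × (14/79) ≈ 0.00347504
portuguese: (39/156) × (38/39) × (21/39) × (26/39) × (23/39) × (8/39) ≈ 0.0105782
Highest score → portuguese.

portuguese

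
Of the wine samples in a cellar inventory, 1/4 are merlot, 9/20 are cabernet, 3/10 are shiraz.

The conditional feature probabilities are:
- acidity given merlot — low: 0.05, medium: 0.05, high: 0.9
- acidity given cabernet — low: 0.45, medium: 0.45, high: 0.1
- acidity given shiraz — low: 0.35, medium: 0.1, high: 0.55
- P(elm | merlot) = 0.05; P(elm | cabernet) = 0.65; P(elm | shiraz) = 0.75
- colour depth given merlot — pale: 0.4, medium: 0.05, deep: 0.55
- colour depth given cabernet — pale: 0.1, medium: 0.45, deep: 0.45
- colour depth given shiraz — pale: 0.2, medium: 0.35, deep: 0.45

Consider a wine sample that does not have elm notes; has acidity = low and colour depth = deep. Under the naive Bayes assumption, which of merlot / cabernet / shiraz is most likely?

merlot: 0.25 × 0.05 × (1−0.05) × 0.55 = 0.00653125
cabernet: 0.45 × 0.45 × (1−0.65) × 0.45 = 0.03189375
shiraz: 0.3 × 0.35 × (1−0.75) × 0.45 = 0.0118125
Highest score → cabernet.

cabernet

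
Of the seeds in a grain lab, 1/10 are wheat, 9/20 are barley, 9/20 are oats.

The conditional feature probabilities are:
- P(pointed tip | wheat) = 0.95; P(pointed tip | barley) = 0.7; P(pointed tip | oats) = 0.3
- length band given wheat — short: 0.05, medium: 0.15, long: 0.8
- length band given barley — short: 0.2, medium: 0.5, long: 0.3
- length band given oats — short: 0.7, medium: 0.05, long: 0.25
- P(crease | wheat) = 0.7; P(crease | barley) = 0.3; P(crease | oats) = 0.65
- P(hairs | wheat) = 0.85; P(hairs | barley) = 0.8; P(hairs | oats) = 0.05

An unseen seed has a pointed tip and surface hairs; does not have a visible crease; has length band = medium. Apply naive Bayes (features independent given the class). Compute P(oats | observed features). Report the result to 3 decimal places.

0.001

wheat: 0.1 × 0.95 × 0.15 × (1−0.7) × 0.85 = 0.00363375
barley: 0.45 × 0.7 × 0.5 × (1−0.3) × 0.8 = 0.0882
oats: 0.45 × 0.3 × 0.05 × (1−0.65) × 0.05 = 0.000118125
P(oats | x) = 0.000118125 / 0.091951875 ≈ 0.001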